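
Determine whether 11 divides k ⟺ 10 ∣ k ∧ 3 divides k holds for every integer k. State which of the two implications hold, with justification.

Neither implication holds.

[⇒] This fails: take k = 11. Certainly 11 ∣ 11, but 10 ∤ 11.

[⇐] This fails: take k = 30. Both 10 ∣ 30 and 3 ∣ 30, yet 30 is not a multiple of 11 (since 30 = 2·11 + 8), so 11 ∤ 30.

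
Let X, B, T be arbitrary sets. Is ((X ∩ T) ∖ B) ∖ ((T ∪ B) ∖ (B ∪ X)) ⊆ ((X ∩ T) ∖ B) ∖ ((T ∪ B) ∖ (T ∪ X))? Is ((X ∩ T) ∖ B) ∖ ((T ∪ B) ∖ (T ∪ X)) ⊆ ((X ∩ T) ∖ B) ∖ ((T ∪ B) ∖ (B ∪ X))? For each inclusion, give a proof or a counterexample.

Both inclusions hold.

Reverse inclusion. Let x ∈ ((X ∩ T) ∖ B) ∖ ((T ∪ B) ∖ (T ∪ X)). Then x ∈ X ∩ T and x ∉ B, from which x ∈ ((X ∩ T) ∖ B) ∖ ((T ∪ B) ∖ (B ∪ X)).

Forward inclusion. Let x ∈ ((X ∩ T) ∖ B) ∖ ((T ∪ B) ∖ (B ∪ X)). Then x ∈ X ∩ T and x ∉ B, from which x ∈ ((X ∩ T) ∖ B) ∖ ((T ∪ B) ∖ (T ∪ X)).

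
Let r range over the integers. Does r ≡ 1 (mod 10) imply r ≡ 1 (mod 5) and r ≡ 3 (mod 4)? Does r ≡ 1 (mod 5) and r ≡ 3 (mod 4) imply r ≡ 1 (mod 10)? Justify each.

[⇒] This fails: r = 1 gives 1 ≡ 1 (mod 10) but 1 ≡ 1 (mod 4), so the conjunction on the right does not hold.

[⇐] Conversely, if r ≡ 1 (mod 5) and r ≡ 3 (mod 4), then by the Chinese remainder theorem r ≡ 11 (mod 20). Since 11 ≡ 1 (mod 10) and 10 ∣ 20, we get r ≡ 1 (mod 10).

The forward direction fails; the converse holds.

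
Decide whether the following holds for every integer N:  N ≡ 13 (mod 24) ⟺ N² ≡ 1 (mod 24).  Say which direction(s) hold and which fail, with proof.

(⟹) Suppose N ≡ 13 (mod 24). Write N = 24j + 13. Then (24j + 13)² = 576j² + 624j + 169 = 24(24j² + 26j + 7) + 1, so N² ≡ 1 (mod 24).

(⟸) This fails: take N = 1. Then 1² = 1 ≡ 1 (mod 24), yet 1 ≡ 1 (mod 24), not 13.

Not equivalent: only (⇒) holds.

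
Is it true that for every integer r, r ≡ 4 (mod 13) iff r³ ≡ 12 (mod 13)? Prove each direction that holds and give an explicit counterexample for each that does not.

The forward direction holds; the converse fails.

[⇒] Suppose r ≡ 4 (mod 13). Write r = 13j + 4. Then (13j + 4)³ = 2197j³ + 2028j² + 624j + 64 = 13(169j³ + 156j² + 48j + 4) + 12, so r³ ≡ 12 (mod 13).

[⇐] This fails: take r = 10. Then 10³ = 1000 ≡ 12 (mod 13), yet 10 ≡ 10 (mod 13), not 4.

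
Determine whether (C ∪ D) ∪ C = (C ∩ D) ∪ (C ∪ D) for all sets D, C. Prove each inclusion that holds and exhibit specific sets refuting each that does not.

Both inclusions hold.

(⊇) Let x ∈ (C ∩ D) ∪ (C ∪ D). Then either x ∈ D and x ∉ C; or x ∈ C and x ∉ D; or x ∈ D ∩ C. In each case x ∈ (C ∪ D) ∪ C, so (C ∩ D) ∪ (C ∪ D) ⊆ (C ∪ D) ∪ C.

(⊆) Let x ∈ (C ∪ D) ∪ C. Then either x ∈ D and x ∉ C; or x ∈ C and x ∉ D; or x ∈ D ∩ C. In each case x ∈ (C ∩ D) ∪ (C ∪ D), so (C ∪ D) ∪ C ⊆ (C ∩ D) ∪ (C ∪ D).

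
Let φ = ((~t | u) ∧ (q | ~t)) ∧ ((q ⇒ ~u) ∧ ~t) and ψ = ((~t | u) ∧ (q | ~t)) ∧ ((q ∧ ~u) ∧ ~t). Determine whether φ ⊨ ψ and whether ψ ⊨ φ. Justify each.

Not equivalent: only (⇐) holds.

Forward direction. This fails. Under t = F, u = F, q = F, the left side is true but the right side is false.

Converse. Assume the antecedent. If t is true, the antecedent cannot hold. If t is false, the antecedent forces (t = F, u = F, q = T), and the consequent holds there. Either way the consequent holds.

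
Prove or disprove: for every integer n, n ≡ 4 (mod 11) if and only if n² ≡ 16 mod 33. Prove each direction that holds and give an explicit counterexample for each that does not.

Neither implication holds.

(⇒) This fails: take n = 15. Then 15 ≡ 4 (mod 11), but 15² = 225 ≡ 27 (mod 33), not 16.

(⇐) This fails: take n = 7. Then 7² = 49 ≡ 16 (mod 33), yet 7 ≡ 7 (mod 11), not 4.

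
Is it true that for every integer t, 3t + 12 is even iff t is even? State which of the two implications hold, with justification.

The biconditional holds.

(⇐) Suppose t is even; write t = 2j. Then 3t + 12 = 3·(2j) + 12 = 2·3j + 12, which is even.

(⇒) Suppose 3t + 12 is even. Since 3 is odd, 3t and t have the same parity, so 3t + 12 ≡ t + 12 (mod 2). As 12 is even, 3t + 12 is even exactly when t is even. Thus t is even.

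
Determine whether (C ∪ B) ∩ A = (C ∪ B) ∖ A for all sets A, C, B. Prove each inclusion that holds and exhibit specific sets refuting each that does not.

(⊆) This inclusion fails. Take A = {1}, C = {1}, B = ∅; then 1 ∈ (C ∪ B) ∩ A but 1 ∉ (C ∪ B) ∖ A.

(⊇) This inclusion fails. Take A = ∅, C = {1}, B = ∅; then 1 ∈ (C ∪ B) ∖ A but 1 ∉ (C ∪ B) ∩ A.

Both inclusions fail.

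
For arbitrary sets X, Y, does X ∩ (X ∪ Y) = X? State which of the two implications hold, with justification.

Both inclusions hold.

Reverse inclusion. Let x ∈ X. Then either x ∈ X and x ∉ Y; or x ∈ X ∩ Y. In each case x ∈ X ∩ (X ∪ Y), so X ⊆ X ∩ (X ∪ Y).

Forward inclusion. Let x ∈ X ∩ (X ∪ Y). Then either x ∈ X and x ∉ Y; or x ∈ X ∩ Y. In each case x ∈ X, so X ∩ (X ∪ Y) ⊆ X.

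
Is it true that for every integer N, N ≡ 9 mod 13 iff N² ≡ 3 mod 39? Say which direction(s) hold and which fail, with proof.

Both directions fail.

(⇒) This fails: take N = 22. Then 22 ≡ 9 (mod 13), but 22² = 484 ≡ 16 (mod 39), not 3.

(⇐) This fails: take N = 30. Then 30² = 900 ≡ 3 (mod 39), yet 30 ≡ 4 (mod 13), not 9.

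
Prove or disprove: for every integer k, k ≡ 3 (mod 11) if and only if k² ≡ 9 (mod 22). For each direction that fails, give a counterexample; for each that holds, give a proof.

Forward direction. This fails: take k = 14. Then 14 ≡ 3 (mod 11), but 14² = 196 ≡ 20 (mod 22), not 9.

Converse. This fails: take k = 19. Then 19² = 361 ≡ 9 (mod 22), yet 19 ≡ 8 (mod 11), not 3.

Both directions fail.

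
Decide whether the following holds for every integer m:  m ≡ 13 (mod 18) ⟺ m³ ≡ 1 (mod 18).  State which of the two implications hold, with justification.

Not equivalent: only (⇒) holds.

[⇐] This fails: take m = 1. Then 1³ = 1 ≡ 1 (mod 18), yet 1 ≡ 1 (mod 18), not 13.

[⇒] Suppose m ≡ 13 (mod 18). Write m = 18j + 13. Then (18j + 13)³ = 5832j³ + 12636j² + 9126j + 2197 = 18(324j³ + 702j² + 507j + 122) + 1, so m³ ≡ 1 (mod 18).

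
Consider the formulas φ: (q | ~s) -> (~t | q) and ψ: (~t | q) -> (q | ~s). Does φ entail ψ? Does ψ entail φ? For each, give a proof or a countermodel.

(→) This fails. Under s = T, q = F, t = F, the left side is true but the right side is false.

(←) This fails. Under s = F, q = F, t = T, the left side is false but the right side is true.

(⇒) fails and (⇐) fails.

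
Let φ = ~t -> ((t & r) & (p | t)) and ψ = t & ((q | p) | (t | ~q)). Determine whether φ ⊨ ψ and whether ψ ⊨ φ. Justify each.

Both implications hold.

[⇒] Assume the antecedent. If t is true, t & ((q | p) | (t | ~q)) reduces to true regardless of the other variables. If t is false, the antecedent cannot hold. Either way t & ((q | p) | (t | ~q)) holds.

[⇐] Assume the antecedent. If t is true, ~t -> ((t & r) & (p | t)) reduces to true regardless of the other variables. If t is false, the antecedent cannot hold. Either way ~t -> ((t & r) & (p | t)) holds.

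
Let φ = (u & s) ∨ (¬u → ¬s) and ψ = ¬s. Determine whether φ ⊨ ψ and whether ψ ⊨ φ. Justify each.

Not equivalent: only (⇐) holds.

(⇒) This fails. Under s = T, u = T, the left side is true but the right side is false.

(⇐) Assume the antecedent. If s is true, the antecedent cannot hold. If s is false, (u & s) ∨ (¬u → ¬s) reduces to true regardless of the other variables. Either way (u & s) ∨ (¬u → ¬s) holds.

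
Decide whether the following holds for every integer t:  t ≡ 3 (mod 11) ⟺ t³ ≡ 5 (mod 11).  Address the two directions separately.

The biconditional holds.

[⇐] Suppose t³ ≡ 5 (mod 11). The only residue r in {0, …, 10} with r³ ≡ 5 (mod 11) is r = 3, so t ≡ 3 (mod 11).

[⇒] Suppose t ≡ 3 (mod 11). Write t = 11j + 3. Then (11j + 3)³ = 1331j³ + 1089j² + 297j + 27 = 11(121j³ + 99j² + 27j + 2) + 5, so t³ ≡ 5 (mod 11).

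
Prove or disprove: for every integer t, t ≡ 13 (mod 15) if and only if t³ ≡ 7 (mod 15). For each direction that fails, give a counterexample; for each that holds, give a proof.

Converse. Suppose t³ ≡ 7 (mod 15). The only residue r in {0, …, 14} with r³ ≡ 7 (mod 15) is r = 13, so t ≡ 13 (mod 15).

Forward direction. Suppose t ≡ 13 (mod 15). Write t = 15j + 13. Then (15j + 13)³ = 3375j³ + 8775j² + 7605j + 2197 = 15(225j³ + 585j² + 507j + 146) + 7, so t³ ≡ 7 (mod 15).

The biconditional holds.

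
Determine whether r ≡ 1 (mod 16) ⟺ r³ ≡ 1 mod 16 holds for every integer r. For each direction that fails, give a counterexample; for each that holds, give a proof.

(⟹) Suppose r ≡ 1 (mod 16). Write r = 16j + 1. Then (16j + 1)³ = 4096j³ + 768j² + 48j + 1 = 16(256j³ + 48j² + 3j) + 1, so r³ ≡ 1 (mod 16).

(⟸) Conversely, suppose r³ ≡ 1 (mod 16). The only residue r in {0, …, 15} with r³ ≡ 1 (mod 16) is r = 1, so r ≡ 1 (mod 16).

Both directions hold.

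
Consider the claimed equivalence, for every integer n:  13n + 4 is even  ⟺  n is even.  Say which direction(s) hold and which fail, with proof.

Forward direction. Suppose 13n + 4 is even. Since 13 is odd, 13n and n have the same parity, so 13n + 4 ≡ n + 4 (mod 2). As 4 is even, 13n + 4 is even exactly when n is even. Thus n is even.

Converse. Suppose n is even; write n = 2j. Then 13n + 4 = 13·(2j) + 4 = 2·13j + 4, which is even.

Both implications hold.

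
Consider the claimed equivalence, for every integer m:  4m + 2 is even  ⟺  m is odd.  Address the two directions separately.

Only the reverse direction holds.

[⇒] This fails: take m = 6. Then 4m + 2 = 26, which is even, yet m = 6 is even, not odd.

[⇐] Suppose m is odd. Since 4 is even, 4m is even for every m, so 4m + 2 has the same parity as 2, which is even. Hence 4m + 2 is even.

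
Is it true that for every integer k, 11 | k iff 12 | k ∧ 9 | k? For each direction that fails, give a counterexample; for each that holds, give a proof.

Neither direction holds.

Forward direction. This fails: take k = 11. Certainly 11 ∣ 11, but 12 ∤ 11.

Converse. This fails: take k = 36. Both 12 ∣ 36 and 9 ∣ 36, yet 36 is not a multiple of 11 (since 36 = 3·11 + 3), so 11 ∤ 36.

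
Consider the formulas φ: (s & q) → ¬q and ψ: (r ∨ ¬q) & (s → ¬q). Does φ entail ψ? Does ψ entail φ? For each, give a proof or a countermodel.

(⇒) This fails. Under r = F, q = T, s = F, the left side is true but the right side is false.

(⇐) Assume the antecedent. If q is true, the antecedent forces (r = T, q = T, s = F), and (s & q) → ¬q holds there. If q is false, (s & q) → ¬q reduces to true regardless of the other variables. Either way (s & q) → ¬q holds.

(⇒) fails; (⇐) holds.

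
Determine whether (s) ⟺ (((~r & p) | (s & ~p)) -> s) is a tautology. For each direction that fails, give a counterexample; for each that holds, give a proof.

Only the forward direction holds.

(⟹) Assume the antecedent. If r is true, ((~r & p) | (s & ~p)) -> s reduces to true regardless of the other variables. If r is false, the antecedent forces (r = F, p = F, s = T) or (r = F, p = T, s = T), and ((~r & p) | (s & ~p)) -> s holds there. Either way ((~r & p) | (s & ~p)) -> s holds.

(⟸) This fails. Under r = F, p = F, s = F, the left side is false but the right side is true.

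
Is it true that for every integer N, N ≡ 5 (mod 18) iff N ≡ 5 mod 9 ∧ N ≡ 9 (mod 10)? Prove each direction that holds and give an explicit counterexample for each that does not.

(←) If N ≡ 5 (mod 9) and N ≡ 9 (mod 10), then by the Chinese remainder theorem N ≡ 59 (mod 90). Since 59 ≡ 5 (mod 18) and 18 ∣ 90, we get N ≡ 5 (mod 18).

(→) This fails: N = 5 gives 5 ≡ 5 (mod 18) but 5 ≡ 5 (mod 10), so the conjunction on the right does not hold.

Only the converse holds.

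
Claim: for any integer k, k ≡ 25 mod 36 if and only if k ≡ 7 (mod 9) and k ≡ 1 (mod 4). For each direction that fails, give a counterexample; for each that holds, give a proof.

Forward direction. Suppose k ≡ 25 (mod 36); write k = 36j + 25. Since 9 ∣ 36, reducing mod 9 gives k ≡ 25 ≡ 7 (mod 9); since 4 ∣ 36, reducing mod 4 gives k ≡ 25 ≡ 1 (mod 4).

Converse. If k ≡ 7 (mod 9) and k ≡ 1 (mod 4), then by the Chinese remainder theorem k ≡ 25 (mod 36). This is exactly k ≡ 25 (mod 36).

Both directions hold.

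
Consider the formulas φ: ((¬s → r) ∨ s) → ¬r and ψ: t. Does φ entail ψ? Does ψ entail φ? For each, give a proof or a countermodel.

(⇒) This fails. Under s = F, t = F, r = F, the left side is true but the right side is false.

(⇐) This fails. Under s = F, t = T, r = T, the left side is false but the right side is true.

Neither implication holds.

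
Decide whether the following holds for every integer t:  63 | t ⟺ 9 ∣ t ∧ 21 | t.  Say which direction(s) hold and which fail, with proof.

(⇒) If 63 ∣ t, write t = 63q. Since 63 = 7·9, t = 9·(7q), so 9 ∣ t; and since 63 = 3·21, t = 21·(3q), so 21 ∣ t.

(⇐) Suppose 9 ∣ t and 21 ∣ t. Any common multiple of 9 and 21 is a multiple of their lcm; here lcm(9, 21) = 9·21/gcd(9, 21) = 189/3 = 63, so 63 ∣ t.

Both directions hold.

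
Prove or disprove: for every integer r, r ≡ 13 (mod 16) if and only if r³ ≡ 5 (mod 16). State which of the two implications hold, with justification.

(⇐) Suppose r³ ≡ 5 (mod 16). The only residue r in {0, …, 15} with r³ ≡ 5 (mod 16) is r = 13, so r ≡ 13 (mod 16).

(⇒) Suppose r ≡ 13 (mod 16). Write r = 16j + 13. Then (16j + 13)³ = 4096j³ + 9984j² + 8112j + 2197 = 16(256j³ + 624j² + 507j + 137) + 5, so r³ ≡ 5 (mod 16).

Both directions hold.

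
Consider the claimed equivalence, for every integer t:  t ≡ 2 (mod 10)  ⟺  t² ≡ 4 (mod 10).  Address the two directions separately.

(→) Suppose t ≡ 2 (mod 10). Write t = 10j + 2. Then (10j + 2)² = 100j² + 40j + 4 = 10(10j² + 4j) + 4, so t² ≡ 4 (mod 10).

(←) This fails: take t = 8. Then 8² = 64 ≡ 4 (mod 10), yet 8 ≡ 8 (mod 10), not 2.

Not equivalent: only (⇒) holds.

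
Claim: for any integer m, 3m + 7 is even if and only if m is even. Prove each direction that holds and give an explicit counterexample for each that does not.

Both directions fail.

Forward direction. This fails: m = 1 gives 3m + 7 = 10, which is even, but 1 is odd, not even.

Converse. This also fails: m = 2 is even, but 3m + 7 = 13 is odd, not even.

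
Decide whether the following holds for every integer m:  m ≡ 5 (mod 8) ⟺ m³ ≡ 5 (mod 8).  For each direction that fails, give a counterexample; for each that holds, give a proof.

Converse. For the converse, argue contrapositively. If m ≢ 5 (mod 8), then m is congruent to one of 0, 1, 2, 3, 4, 6, 7 modulo 8, and these give m³ ≡ 0, 1, 0, 3, 0, 0, 7 respectively — never 5.

Forward direction. Suppose m ≡ 5 (mod 8). Write m = 8j + 5. Then (8j + 5)³ = 512j³ + 960j² + 600j + 125 = 8(64j³ + 120j² + 75j + 15) + 5, so m³ ≡ 5 (mod 8).

Both implications hold.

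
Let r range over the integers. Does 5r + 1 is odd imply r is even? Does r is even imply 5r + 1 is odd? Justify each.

Both directions hold; the statement is true.

[⇐] Suppose r is even; write r = 2j. Then 5r + 1 = 5·(2j) + 1 = 2·5j + 1, which is odd.

[⇒] Suppose 5r + 1 is odd. Since 5 is odd, 5r and r have the same parity, so 5r + 1 ≡ r + 1 (mod 2). As 1 is odd, 5r + 1 is odd exactly when r is even. Thus r is even.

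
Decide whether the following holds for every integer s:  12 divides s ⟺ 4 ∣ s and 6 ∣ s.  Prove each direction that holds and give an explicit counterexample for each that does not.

(⇐) Suppose 4 ∣ s and 6 ∣ s. Any common multiple of 4 and 6 is a multiple of their lcm; here lcm(4, 6) = 4·6/gcd(4, 6) = 24/2 = 12, so 12 ∣ s.

(⇒) If 12 ∣ s, write s = 12q. Since 12 = 3·4, s = 4·(3q), so 4 ∣ s; and since 12 = 2·6, s = 6·(2q), so 6 ∣ s.

Both implications hold.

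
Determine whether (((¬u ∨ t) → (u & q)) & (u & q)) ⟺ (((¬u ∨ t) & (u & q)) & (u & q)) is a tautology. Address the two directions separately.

Converse. Assume the antecedent. If q is true, the antecedent forces (q = T, u = T, t = T), and ((¬u ∨ t) → (u & q)) & (u & q) holds there. If q is false, the antecedent cannot hold. Either way ((¬u ∨ t) → (u & q)) & (u & q) holds.

Forward direction. This fails. Under q = T, u = T, t = F, the left side is true but the right side is false.

Not equivalent: only (⇐) holds.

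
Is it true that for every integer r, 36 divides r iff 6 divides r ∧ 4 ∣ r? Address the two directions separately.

Not equivalent: only (⇒) holds.

Forward direction. If 36 ∣ r, write r = 36q. Since 36 = 6·6, r = 6·(6q), so 6 ∣ r; and since 36 = 9·4, r = 4·(9q), so 4 ∣ r.

Converse. This fails: take r = 12. Both 6 ∣ 12 and 4 ∣ 12, yet 12 is not a multiple of 36 (since 12 = 0·36 + 12), so 36 ∤ 12.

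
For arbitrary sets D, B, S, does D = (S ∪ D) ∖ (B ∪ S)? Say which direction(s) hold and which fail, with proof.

(⊆) This inclusion fails. Take D = {1}, B = {1}, S = ∅; then 1 ∈ D but 1 ∉ (S ∪ D) ∖ (B ∪ S).

(⊇) Let x ∈ (S ∪ D) ∖ (B ∪ S). Then x ∈ D and x ∉ B, S, from which x ∈ D.

Only the reverse inclusion holds.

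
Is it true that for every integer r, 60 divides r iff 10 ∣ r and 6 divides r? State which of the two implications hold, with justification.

Only the forward direction holds.

(⟸) This fails: take r = 30. Both 10 ∣ 30 and 6 ∣ 30, yet 30 is not a multiple of 60 (since 30 = 0·60 + 30), so 60 ∤ 30.

(⟹) If 60 ∣ r, write r = 60q. Since 60 = 6·10, r = 10·(6q), so 10 ∣ r; and since 60 = 10·6, r = 6·(10q), so 6 ∣ r.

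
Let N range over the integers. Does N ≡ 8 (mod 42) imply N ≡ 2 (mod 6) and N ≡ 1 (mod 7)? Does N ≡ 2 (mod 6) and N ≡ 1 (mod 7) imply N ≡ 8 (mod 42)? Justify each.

Both directions hold; the statement is true.

(⇒) Suppose N ≡ 8 (mod 42); write N = 42j + 8. Since 6 ∣ 42, reducing mod 6 gives N ≡ 8 ≡ 2 (mod 6); since 7 ∣ 42, reducing mod 7 gives N ≡ 8 ≡ 1 (mod 7).

(⇐) Conversely, if N ≡ 2 (mod 6) and N ≡ 1 (mod 7), then by the Chinese remainder theorem N ≡ 8 (mod 42). This is exactly N ≡ 8 (mod 42).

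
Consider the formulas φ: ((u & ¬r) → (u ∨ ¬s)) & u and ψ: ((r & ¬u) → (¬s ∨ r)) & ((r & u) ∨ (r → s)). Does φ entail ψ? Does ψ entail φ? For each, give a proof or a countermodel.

(⇐) This fails. Under u = F, r = F, s = F, the left side is false but the right side is true.

(⇒) Assume the antecedent. If u is true, the consequent reduces to true regardless of the other variables. If u is false, the antecedent cannot hold. Either way the consequent holds.

Not equivalent: only (⇒) holds.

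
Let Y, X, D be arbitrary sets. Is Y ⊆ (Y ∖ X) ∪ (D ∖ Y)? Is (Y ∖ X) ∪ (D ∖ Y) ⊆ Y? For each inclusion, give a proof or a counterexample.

Both inclusions fail.

(⟹) This inclusion fails. Take Y = {1}, X = {1}, D = ∅; then 1 ∈ Y but 1 ∉ (Y ∖ X) ∪ (D ∖ Y).

(⟸) This inclusion fails. Take Y = ∅, X = ∅, D = {1}; then 1 ∈ (Y ∖ X) ∪ (D ∖ Y) but 1 ∉ Y.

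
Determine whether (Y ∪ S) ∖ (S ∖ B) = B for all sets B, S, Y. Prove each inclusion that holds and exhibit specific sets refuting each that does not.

Neither inclusion holds.

(⊆) This inclusion fails. Take B = ∅, S = ∅, Y = {1}; then 1 ∈ (Y ∪ S) ∖ (S ∖ B) but 1 ∉ B.

(⊇) This inclusion fails. Take B = {1}, S = ∅, Y = ∅; then 1 ∈ B but 1 ∉ (Y ∪ S) ∖ (S ∖ B).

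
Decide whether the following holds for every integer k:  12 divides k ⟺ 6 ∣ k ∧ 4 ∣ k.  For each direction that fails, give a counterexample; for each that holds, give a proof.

[⇒] If 12 ∣ k, write k = 12q. Since 12 = 2·6, k = 6·(2q), so 6 ∣ k; and since 12 = 3·4, k = 4·(3q), so 4 ∣ k.

[⇐] Suppose 6 ∣ k and 4 ∣ k. Any common multiple of 6 and 4 is a multiple of their lcm; here lcm(6, 4) = 6·4/gcd(6, 4) = 24/2 = 12, so 12 ∣ k.

Both directions hold; the statement is true.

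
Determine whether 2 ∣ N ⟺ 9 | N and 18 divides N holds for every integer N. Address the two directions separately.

(⇒) This fails: take N = 2. Certainly 2 ∣ 2, but 9 ∤ 2.

(⇐) Suppose 9 ∣ N and 18 ∣ N. Any common multiple of 9 and 18 is a multiple of their lcm; here lcm(9, 18) = 9·18/gcd(9, 18) = 162/9 = 18, so 18 ∣ N. Since 2 ∣ 18, it follows that 2 ∣ N.

Only the reverse direction holds.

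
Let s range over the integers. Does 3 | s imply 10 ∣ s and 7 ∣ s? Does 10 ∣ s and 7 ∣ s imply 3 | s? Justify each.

(→) This fails: take s = 3. Certainly 3 ∣ 3, but 10 ∤ 3.

(←) This fails: take s = 70. Both 10 ∣ 70 and 7 ∣ 70, yet 70 is not a multiple of 3 (since 70 = 23·3 + 1), so 3 ∤ 70.

(⇒) fails and (⇐) fails.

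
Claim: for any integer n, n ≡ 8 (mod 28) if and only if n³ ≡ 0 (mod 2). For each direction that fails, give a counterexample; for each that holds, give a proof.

Not equivalent: only (⇒) holds.

(⟹) Suppose n ≡ 8 (mod 28). Then n³ ≡ 8³ = 512 (mod 28), and since 2 ∣ 28, also n³ ≡ 0 (mod 2).

(⟸) This fails: take n = 0. Then 0³ = 0 ≡ 0 (mod 2), yet 0 ≡ 0 (mod 28), not 8.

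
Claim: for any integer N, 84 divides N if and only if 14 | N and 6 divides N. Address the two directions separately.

Not equivalent: only (⇒) holds.

Forward direction. If 84 ∣ N, write N = 84q. Since 84 = 6·14, N = 14·(6q), so 14 ∣ N; and since 84 = 14·6, N = 6·(14q), so 6 ∣ N.

Converse. This fails: take N = 42. Both 14 ∣ 42 and 6 ∣ 42, yet 42 is not a multiple of 84 (since 42 = 0·84 + 42), so 84 ∤ 42.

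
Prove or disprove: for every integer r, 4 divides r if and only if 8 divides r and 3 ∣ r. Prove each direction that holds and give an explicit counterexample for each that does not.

(→) This fails: take r = 4. Certainly 4 ∣ 4, but 8 ∤ 4.

(←) Suppose 8 ∣ r and 3 ∣ r. Any common multiple of 8 and 3 is a multiple of their lcm; here gcd(8, 3) = 1, so lcm(8, 3) = 8·3 = 24, so 24 ∣ r. Since 4 ∣ 24, it follows that 4 ∣ r.

Only the converse holds.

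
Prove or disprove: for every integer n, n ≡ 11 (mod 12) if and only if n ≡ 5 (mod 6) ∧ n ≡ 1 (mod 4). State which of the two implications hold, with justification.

Neither implication holds.

Forward direction. This fails: n = 11 gives 11 ≡ 11 (mod 12) but 11 ≡ 3 (mod 4), so the conjunction on the right does not hold.

Converse. This fails: n = 5 satisfies both congruences on the right (5 ≡ 5 mod 6 and 5 ≡ 1 mod 4) yet 5 ≡ 5 (mod 12), not 11.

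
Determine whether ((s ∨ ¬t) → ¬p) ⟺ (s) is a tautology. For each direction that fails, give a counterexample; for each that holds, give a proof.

(⇒) This fails. Under p = F, t = F, s = F, the left side is true but the right side is false.

(⇐) This fails. Under p = T, t = F, s = T, the left side is false but the right side is true.

Neither direction holds.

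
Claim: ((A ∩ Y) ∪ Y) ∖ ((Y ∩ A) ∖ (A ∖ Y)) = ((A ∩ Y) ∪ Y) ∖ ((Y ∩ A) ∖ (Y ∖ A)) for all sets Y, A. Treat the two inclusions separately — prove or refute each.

(⟹) Let x ∈ ((A ∩ Y) ∪ Y) ∖ ((Y ∩ A) ∖ (A ∖ Y)). Then x ∈ Y and x ∉ A, from which x ∈ ((A ∩ Y) ∪ Y) ∖ ((Y ∩ A) ∖ (Y ∖ A)).

(⟸) Let x ∈ ((A ∩ Y) ∪ Y) ∖ ((Y ∩ A) ∖ (Y ∖ A)). Then x ∈ Y and x ∉ A, from which x ∈ ((A ∩ Y) ∪ Y) ∖ ((Y ∩ A) ∖ (A ∖ Y)).

Both inclusions hold.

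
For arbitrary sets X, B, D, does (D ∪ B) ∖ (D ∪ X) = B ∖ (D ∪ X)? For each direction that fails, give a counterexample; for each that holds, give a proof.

The two sets are equal.

(⟹) Let x ∈ (D ∪ B) ∖ (D ∪ X). Then x ∈ B and x ∉ X, D, from which x ∈ B ∖ (D ∪ X).

(⟸) Let x ∈ B ∖ (D ∪ X). Then x ∈ B and x ∉ X, D, from which x ∈ (D ∪ B) ∖ (D ∪ X).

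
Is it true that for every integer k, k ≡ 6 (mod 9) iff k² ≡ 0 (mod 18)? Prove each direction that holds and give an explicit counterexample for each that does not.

Neither direction holds.

(⇒) This fails: take k = 15. Then 15 ≡ 6 (mod 9), but 15² = 225 ≡ 9 (mod 18), not 0.

(⇐) This fails: take k = 0. Then 0² = 0 ≡ 0 (mod 18), yet 0 ≡ 0 (mod 9), not 6.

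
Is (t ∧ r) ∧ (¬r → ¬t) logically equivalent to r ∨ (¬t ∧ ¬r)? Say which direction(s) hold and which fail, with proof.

(⇒) holds; (⇐) fails.

(⟹) Assume the antecedent. If t is true, the antecedent forces (t = T, r = T), and r ∨ (¬t ∧ ¬r) holds there. If t is false, the antecedent cannot hold. Either way r ∨ (¬t ∧ ¬r) holds.

(⟸) This fails. Under t = F, r = F, the left side is false but the right side is true.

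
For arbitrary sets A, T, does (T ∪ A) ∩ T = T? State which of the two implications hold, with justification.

Both inclusions hold; the sets are equal.

Forward inclusion. Let x ∈ (T ∪ A) ∩ T. Then either x ∈ T and x ∉ A; or x ∈ A ∩ T. In each case x ∈ T, so (T ∪ A) ∩ T ⊆ T.

Reverse inclusion. Let x ∈ T. Then either x ∈ T and x ∉ A; or x ∈ A ∩ T. In each case x ∈ (T ∪ A) ∩ T, so T ⊆ (T ∪ A) ∩ T.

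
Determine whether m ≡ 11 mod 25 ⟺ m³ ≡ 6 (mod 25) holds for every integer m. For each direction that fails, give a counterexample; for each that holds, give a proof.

[⇒] Suppose m ≡ 11 mod 25. Write m = 25j + 11. Then (25j + 11)³ = 15625j³ + 20625j² + 9075j + 1331 = 25(625j³ + 825j² + 363j + 53) + 6, so m³ ≡ 6 (mod 25).

[⇐] Conversely, suppose m³ ≡ 6 (mod 25). The only residue r in {0, …, 24} with r³ ≡ 6 (mod 25) is r = 11, so m ≡ 11 (mod 25).

Both directions hold; the statement is true.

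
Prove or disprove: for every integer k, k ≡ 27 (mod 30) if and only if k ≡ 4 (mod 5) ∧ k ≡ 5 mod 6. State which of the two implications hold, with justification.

[⇒] This fails: k = 27 gives 27 ≡ 27 (mod 30) but 27 ≡ 2 (mod 5), so the conjunction on the right does not hold.

[⇐] This fails: k = 29 satisfies both congruences on the right (29 ≡ 4 mod 5 and 29 ≡ 5 mod 6) yet 29 ≡ 29 (mod 30), not 27.

(⇒) fails and (⇐) fails.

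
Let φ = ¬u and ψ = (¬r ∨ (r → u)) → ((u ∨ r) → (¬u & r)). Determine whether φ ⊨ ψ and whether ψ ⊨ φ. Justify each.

(⟹) Assume the antecedent. If u is true, the antecedent cannot hold. If u is false, the consequent reduces to true regardless of the other variables. Either way the consequent holds.

(⟸) Assume the antecedent. If u is true, the antecedent cannot hold. If u is false, ¬u reduces to true regardless of the other variables. Either way ¬u holds.

Both directions hold; the statement is true.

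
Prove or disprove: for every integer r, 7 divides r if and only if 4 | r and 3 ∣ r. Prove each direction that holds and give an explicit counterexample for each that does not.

(⇒) fails and (⇐) fails.

(⟹) This fails: take r = 7. Certainly 7 ∣ 7, but 4 ∤ 7.

(⟸) This fails: take r = 12. Both 4 ∣ 12 and 3 ∣ 12, yet 12 is not a multiple of 7 (since 12 = 1·7 + 5), so 7 ∤ 12.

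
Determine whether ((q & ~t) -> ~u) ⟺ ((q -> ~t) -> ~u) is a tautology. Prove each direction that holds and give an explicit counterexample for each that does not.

(⇒) fails; (⇐) holds.

(⇒) This fails. Under t = F, q = F, u = T, the left side is true but the right side is false.

(⇐) Assume the antecedent. If t is true, (q & ~t) -> ~u reduces to true regardless of the other variables. If t is false, the antecedent forces (t = F, q = F, u = F) or (t = F, q = T, u = F), and (q & ~t) -> ~u holds there. Either way (q & ~t) -> ~u holds.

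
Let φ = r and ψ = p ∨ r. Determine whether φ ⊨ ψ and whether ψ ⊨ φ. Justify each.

Forward direction. Assume the antecedent. If p is true, p ∨ r reduces to true regardless of the other variables. If p is false, the antecedent forces (p = F, r = T), and p ∨ r holds there. Either way p ∨ r holds.

Converse. This fails. Under p = T, r = F, the left side is false but the right side is true.

(⇒) holds; (⇐) fails.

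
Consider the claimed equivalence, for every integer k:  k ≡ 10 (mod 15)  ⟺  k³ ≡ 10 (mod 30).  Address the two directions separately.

The forward direction fails; the converse holds.

(→) This fails: take k = 25. Then 25 ≡ 10 (mod 15), but 25³ = 15625 ≡ 25 (mod 30), not 10.

(←) Conversely, the residues r modulo 30 with r³ ≡ 10 (mod 30) are exactly {10}, and each is ≡ 10 (mod 15).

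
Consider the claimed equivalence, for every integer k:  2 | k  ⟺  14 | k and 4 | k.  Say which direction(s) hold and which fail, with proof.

(⟹) This fails: take k = 2. Certainly 2 ∣ 2, but 14 ∤ 2.

(⟸) Suppose 14 ∣ k and 4 ∣ k. Any common multiple of 14 and 4 is a multiple of their lcm; here lcm(14, 4) = 14·4/gcd(14, 4) = 56/2 = 28, so 28 ∣ k. Since 2 ∣ 28, it follows that 2 ∣ k.

(⇒) fails; (⇐) holds.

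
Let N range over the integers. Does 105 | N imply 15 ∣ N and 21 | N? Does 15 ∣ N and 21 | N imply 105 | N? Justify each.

(⟹) If 105 ∣ N, write N = 105q. Since 105 = 7·15, N = 15·(7q), so 15 ∣ N; and since 105 = 5·21, N = 21·(5q), so 21 ∣ N.

(⟸) Suppose 15 ∣ N and 21 ∣ N. Any common multiple of 15 and 21 is a multiple of their lcm; here lcm(15, 21) = 15·21/gcd(15, 21) = 315/3 = 105, so 105 ∣ N.

Both implications hold.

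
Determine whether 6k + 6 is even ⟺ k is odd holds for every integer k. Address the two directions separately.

Only the converse holds.

(→) This fails: take k = 2. Then 6k + 6 = 18, which is even, yet k = 2 is even, not odd.

(←) Suppose k is odd. Since 6 is even, 6k is even for every k, so 6k + 6 has the same parity as 6, which is even. Hence 6k + 6 is even.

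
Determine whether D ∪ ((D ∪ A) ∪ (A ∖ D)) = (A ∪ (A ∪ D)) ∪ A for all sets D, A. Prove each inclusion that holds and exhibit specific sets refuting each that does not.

Both inclusions hold.

(⟸) Let x ∈ (A ∪ (A ∪ D)) ∪ A. Then either x ∈ D and x ∉ A; or x ∈ A and x ∉ D; or x ∈ D ∩ A. In each case x ∈ D ∪ ((D ∪ A) ∪ (A ∖ D)), so (A ∪ (A ∪ D)) ∪ A ⊆ D ∪ ((D ∪ A) ∪ (A ∖ D)).

(⟹) Let x ∈ D ∪ ((D ∪ A) ∪ (A ∖ D)). Then either x ∈ D and x ∉ A; or x ∈ A and x ∉ D; or x ∈ D ∩ A. In each case x ∈ (A ∪ (A ∪ D)) ∪ A, so D ∪ ((D ∪ A) ∪ (A ∖ D)) ⊆ (A ∪ (A ∪ D)) ∪ A.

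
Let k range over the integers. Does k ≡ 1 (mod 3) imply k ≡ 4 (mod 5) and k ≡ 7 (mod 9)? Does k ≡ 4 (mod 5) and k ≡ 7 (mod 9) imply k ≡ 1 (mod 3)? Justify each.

(⇒) This fails: k = 1 gives 1 ≡ 1 (mod 3) but 1 ≡ 1 (mod 5), so the conjunction on the right does not hold.

(⇐) Conversely, if k ≡ 4 (mod 5) and k ≡ 7 (mod 9), then by the Chinese remainder theorem k ≡ 34 (mod 45). Since 34 ≡ 1 (mod 3) and 3 ∣ 45, we get k ≡ 1 (mod 3).

Only the reverse direction holds.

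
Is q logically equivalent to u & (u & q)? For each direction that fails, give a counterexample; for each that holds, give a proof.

Not equivalent: only (⇐) holds.

Forward direction. This fails. Under u = F, q = T, the left side is true but the right side is false.

Converse. Assume the antecedent. If u is true, the antecedent forces (u = T, q = T), and q holds there. If u is false, the antecedent cannot hold. Either way q holds.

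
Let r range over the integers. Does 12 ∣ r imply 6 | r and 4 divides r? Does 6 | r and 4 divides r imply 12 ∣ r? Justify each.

(⟸) Suppose 6 ∣ r and 4 ∣ r. Any common multiple of 6 and 4 is a multiple of their lcm; here lcm(6, 4) = 6·4/gcd(6, 4) = 24/2 = 12, so 12 ∣ r.

(⟹) If 12 ∣ r, write r = 12q. Since 12 = 2·6, r = 6·(2q), so 6 ∣ r; and since 12 = 3·4, r = 4·(3q), so 4 ∣ r.

Both directions hold.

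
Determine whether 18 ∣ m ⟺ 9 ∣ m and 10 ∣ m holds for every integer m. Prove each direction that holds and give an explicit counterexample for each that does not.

(⟹) This fails: take m = 18. Certainly 18 ∣ 18, but 10 ∤ 18.

(⟸) Suppose 9 ∣ m and 10 ∣ m. Any common multiple of 9 and 10 is a multiple of their lcm; here gcd(9, 10) = 1, so lcm(9, 10) = 9·10 = 90, so 90 ∣ m. Since 18 ∣ 90, it follows that 18 ∣ m.

The forward direction fails; the converse holds.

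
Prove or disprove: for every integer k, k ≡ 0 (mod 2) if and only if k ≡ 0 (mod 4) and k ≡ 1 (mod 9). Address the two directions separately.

Not equivalent: only (⇐) holds.

Forward direction. This fails: k = 0 gives 0 ≡ 0 (mod 2) but 0 ≡ 0 (mod 9), so the conjunction on the right does not hold.

Converse. If k ≡ 0 (mod 4) and k ≡ 1 (mod 9), then by the Chinese remainder theorem k ≡ 28 (mod 36). Since 28 ≡ 0 (mod 2) and 2 ∣ 36, we get k ≡ 0 (mod 2).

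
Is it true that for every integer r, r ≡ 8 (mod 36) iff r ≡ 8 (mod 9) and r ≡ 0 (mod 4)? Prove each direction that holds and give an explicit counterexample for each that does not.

(⇒) Suppose r ≡ 8 (mod 36); write r = 36j + 8. Since 9 ∣ 36, reducing mod 9 gives r ≡ 8 (mod 9); since 4 ∣ 36, reducing mod 4 gives r ≡ 8 ≡ 0 (mod 4).

(⇐) Conversely, if r ≡ 8 (mod 9) and r ≡ 0 (mod 4), then by the Chinese remainder theorem r ≡ 8 (mod 36). This is exactly r ≡ 8 (mod 36).

Equivalent; both directions hold.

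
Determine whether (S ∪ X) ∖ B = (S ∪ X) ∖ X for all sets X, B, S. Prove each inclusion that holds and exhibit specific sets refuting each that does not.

(⊆) fails and (⊇) fails.

(⊆) This inclusion fails. Take X = {1}, B = ∅, S = ∅; then 1 ∈ (S ∪ X) ∖ B but 1 ∉ (S ∪ X) ∖ X.

(⊇) This inclusion fails. Take X = ∅, B = {1}, S = {1}; then 1 ∈ (S ∪ X) ∖ X but 1 ∉ (S ∪ X) ∖ B.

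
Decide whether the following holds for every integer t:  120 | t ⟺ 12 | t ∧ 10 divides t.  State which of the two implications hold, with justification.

The forward direction holds; the converse fails.

[⇒] If 120 ∣ t, write t = 120q. Since 120 = 10·12, t = 12·(10q), so 12 ∣ t; and since 120 = 12·10, t = 10·(12q), so 10 ∣ t.

[⇐] This fails: take t = 60. Both 12 ∣ 60 and 10 ∣ 60, yet 60 is not a multiple of 120 (since 60 = 0·120 + 60), so 120 ∤ 60.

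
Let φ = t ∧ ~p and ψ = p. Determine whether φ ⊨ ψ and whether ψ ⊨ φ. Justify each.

(⇒) fails and (⇐) fails.

(→) This fails. Under t = T, p = F, the left side is true but the right side is false.

(←) This fails. Under t = F, p = T, the left side is false but the right side is true.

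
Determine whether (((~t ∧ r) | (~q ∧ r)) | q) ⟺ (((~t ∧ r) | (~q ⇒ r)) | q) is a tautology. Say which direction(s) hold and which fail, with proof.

Both directions hold; the statement is true.

Converse. Assume the antecedent. If r is true, ((~t ∧ r) | (~q ∧ r)) | q reduces to true regardless of the other variables. If r is false, the antecedent forces (r = F, t = F, q = T) or (r = F, t = T, q = T), and ((~t ∧ r) | (~q ∧ r)) | q holds there. Either way ((~t ∧ r) | (~q ∧ r)) | q holds.

Forward direction. Assume the antecedent. If r is true, ((~t ∧ r) | (~q ⇒ r)) | q reduces to true regardless of the other variables. If r is false, the antecedent forces (r = F, t = F, q = T) or (r = F, t = T, q = T), and ((~t ∧ r) | (~q ⇒ r)) | q holds there. Either way ((~t ∧ r) | (~q ⇒ r)) | q holds.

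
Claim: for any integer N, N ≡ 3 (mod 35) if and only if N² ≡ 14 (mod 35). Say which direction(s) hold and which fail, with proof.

[⇒] This fails: take N = 3. Then 3 ≡ 3 (mod 35), but 3² = 9 ≡ 9 (mod 35), not 14.

[⇐] This fails: take N = 7. Then 7² = 49 ≡ 14 (mod 35), yet 7 ≡ 7 (mod 35), not 3.

Both directions fail.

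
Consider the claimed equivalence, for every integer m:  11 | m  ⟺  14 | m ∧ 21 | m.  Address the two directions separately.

Neither direction holds.

(⇒) This fails: take m = 11. Certainly 11 ∣ 11, but 14 ∤ 11.

(⇐) This fails: take m = 42. Both 14 ∣ 42 and 21 ∣ 42, yet 42 is not a multiple of 11 (since 42 = 3·11 + 9), so 11 ∤ 42.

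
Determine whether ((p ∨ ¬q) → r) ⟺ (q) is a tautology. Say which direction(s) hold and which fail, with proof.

(⇒) fails and (⇐) fails.

Forward direction. This fails. Under p = F, q = F, r = T, the left side is true but the right side is false.

Converse. This fails. Under p = T, q = T, r = F, the left side is false but the right side is true.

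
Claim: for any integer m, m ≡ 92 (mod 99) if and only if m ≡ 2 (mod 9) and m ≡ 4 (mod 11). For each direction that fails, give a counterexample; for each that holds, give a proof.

(⟹) Suppose m ≡ 92 (mod 99); write m = 99j + 92. Since 9 ∣ 99, reducing mod 9 gives m ≡ 92 ≡ 2 (mod 9); since 11 ∣ 99, reducing mod 11 gives m ≡ 92 ≡ 4 (mod 11).

(⟸) Conversely, if m ≡ 2 (mod 9) and m ≡ 4 (mod 11), then by the Chinese remainder theorem m ≡ 92 (mod 99). This is exactly m ≡ 92 (mod 99).

Both directions hold; the statement is true.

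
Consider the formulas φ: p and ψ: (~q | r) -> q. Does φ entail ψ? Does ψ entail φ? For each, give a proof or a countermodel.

Both directions fail.

(⇒) This fails. Under p = T, q = F, r = F, the left side is true but the right side is false.

(⇐) This fails. Under p = F, q = T, r = F, the left side is false but the right side is true.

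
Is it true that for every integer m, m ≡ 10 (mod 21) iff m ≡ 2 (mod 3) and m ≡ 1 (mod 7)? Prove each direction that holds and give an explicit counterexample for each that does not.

(⇒) This fails: m = 10 gives 10 ≡ 10 (mod 21) but 10 ≡ 1 (mod 3), so the conjunction on the right does not hold.

(⇐) This fails: m = 8 satisfies both congruences on the right (8 ≡ 2 mod 3 and 8 ≡ 1 mod 7) yet 8 ≡ 8 (mod 21), not 10.

Neither direction holds.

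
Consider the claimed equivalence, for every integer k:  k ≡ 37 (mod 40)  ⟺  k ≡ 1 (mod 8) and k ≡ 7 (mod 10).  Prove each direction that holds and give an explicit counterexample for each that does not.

Both directions fail.

[⇒] This fails: k = 37 gives 37 ≡ 37 (mod 40) but 37 ≡ 5 (mod 8), so the conjunction on the right does not hold.

[⇐] This fails: k = 17 satisfies both congruences on the right (17 ≡ 1 mod 8 and 17 ≡ 7 mod 10) yet 17 ≡ 17 (mod 40), not 37.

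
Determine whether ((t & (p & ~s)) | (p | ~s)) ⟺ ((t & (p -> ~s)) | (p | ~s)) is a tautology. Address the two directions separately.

(→) Assume the antecedent. If s is true, the antecedent forces (t = F, s = T, p = T) or (t = T, s = T, p = T), and (t & (p -> ~s)) | (p | ~s) holds there. If s is false, (t & (p -> ~s)) | (p | ~s) reduces to true regardless of the other variables. Either way (t & (p -> ~s)) | (p | ~s) holds.

(←) This fails. Under t = T, s = T, p = F, the left side is false but the right side is true.

Only the forward direction holds.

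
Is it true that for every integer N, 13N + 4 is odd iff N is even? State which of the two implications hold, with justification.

Both directions fail.

(→) This fails: N = 1 gives 13N + 4 = 17, which is odd, but 1 is odd, not even.

(←) This also fails: N = 6 is even, but 13N + 4 = 82 is even, not odd.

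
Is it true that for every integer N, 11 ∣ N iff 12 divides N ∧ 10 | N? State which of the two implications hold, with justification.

Neither implication holds.

[⇒] This fails: take N = 11. Certainly 11 ∣ 11, but 12 ∤ 11.

[⇐] This fails: take N = 60. Both 12 ∣ 60 and 10 ∣ 60, yet 60 is not a multiple of 11 (since 60 = 5·11 + 5), so 11 ∤ 60.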